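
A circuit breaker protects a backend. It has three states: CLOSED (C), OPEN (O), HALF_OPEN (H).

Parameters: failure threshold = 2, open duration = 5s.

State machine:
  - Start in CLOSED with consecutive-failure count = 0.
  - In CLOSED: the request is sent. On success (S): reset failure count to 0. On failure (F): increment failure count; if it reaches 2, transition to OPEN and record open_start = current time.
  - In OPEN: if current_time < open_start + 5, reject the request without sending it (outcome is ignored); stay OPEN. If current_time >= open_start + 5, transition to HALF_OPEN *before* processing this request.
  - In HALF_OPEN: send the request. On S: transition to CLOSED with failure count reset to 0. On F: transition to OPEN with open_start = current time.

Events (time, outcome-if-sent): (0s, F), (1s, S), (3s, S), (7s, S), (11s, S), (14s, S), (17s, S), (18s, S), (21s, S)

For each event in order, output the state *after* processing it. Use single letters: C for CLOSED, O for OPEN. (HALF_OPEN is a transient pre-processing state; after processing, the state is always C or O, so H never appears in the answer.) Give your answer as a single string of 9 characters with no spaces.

State after each event:
  event#1 t=0s outcome=F: state=CLOSED
  event#2 t=1s outcome=S: state=CLOSED
  event#3 t=3s outcome=S: state=CLOSED
  event#4 t=7s outcome=S: state=CLOSED
  event#5 t=11s outcome=S: state=CLOSED
  event#6 t=14s outcome=S: state=CLOSED
  event#7 t=17s outcome=S: state=CLOSED
  event#8 t=18s outcome=S: state=CLOSED
  event#9 t=21s outcome=S: state=CLOSED

Answer: CCCCCCCCC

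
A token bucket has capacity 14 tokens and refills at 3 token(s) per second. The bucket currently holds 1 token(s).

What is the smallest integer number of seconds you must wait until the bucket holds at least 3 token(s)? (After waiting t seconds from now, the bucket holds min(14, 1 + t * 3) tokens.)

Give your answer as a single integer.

Answer: 1

Derivation:
Need 1 + t * 3 >= 3, so t >= 2/3.
Smallest integer t = ceil(2/3) = 1.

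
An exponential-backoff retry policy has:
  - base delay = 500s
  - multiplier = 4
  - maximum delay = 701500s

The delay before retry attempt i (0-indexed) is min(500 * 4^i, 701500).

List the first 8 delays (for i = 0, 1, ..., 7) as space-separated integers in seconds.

Computing each delay:
  i=0: min(500*4^0, 701500) = 500
  i=1: min(500*4^1, 701500) = 2000
  i=2: min(500*4^2, 701500) = 8000
  i=3: min(500*4^3, 701500) = 32000
  i=4: min(500*4^4, 701500) = 128000
  i=5: min(500*4^5, 701500) = 512000
  i=6: min(500*4^6, 701500) = 701500
  i=7: min(500*4^7, 701500) = 701500

Answer: 500 2000 8000 32000 128000 512000 701500 701500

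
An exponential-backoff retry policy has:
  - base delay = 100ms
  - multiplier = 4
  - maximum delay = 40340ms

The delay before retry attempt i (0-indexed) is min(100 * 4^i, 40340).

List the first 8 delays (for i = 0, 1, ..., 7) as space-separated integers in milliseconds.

Answer: 100 400 1600 6400 25600 40340 40340 40340

Derivation:
Computing each delay:
  i=0: min(100*4^0, 40340) = 100
  i=1: min(100*4^1, 40340) = 400
  i=2: min(100*4^2, 40340) = 1600
  i=3: min(100*4^3, 40340) = 6400
  i=4: min(100*4^4, 40340) = 25600
  i=5: min(100*4^5, 40340) = 40340
  i=6: min(100*4^6, 40340) = 40340
  i=7: min(100*4^7, 40340) = 40340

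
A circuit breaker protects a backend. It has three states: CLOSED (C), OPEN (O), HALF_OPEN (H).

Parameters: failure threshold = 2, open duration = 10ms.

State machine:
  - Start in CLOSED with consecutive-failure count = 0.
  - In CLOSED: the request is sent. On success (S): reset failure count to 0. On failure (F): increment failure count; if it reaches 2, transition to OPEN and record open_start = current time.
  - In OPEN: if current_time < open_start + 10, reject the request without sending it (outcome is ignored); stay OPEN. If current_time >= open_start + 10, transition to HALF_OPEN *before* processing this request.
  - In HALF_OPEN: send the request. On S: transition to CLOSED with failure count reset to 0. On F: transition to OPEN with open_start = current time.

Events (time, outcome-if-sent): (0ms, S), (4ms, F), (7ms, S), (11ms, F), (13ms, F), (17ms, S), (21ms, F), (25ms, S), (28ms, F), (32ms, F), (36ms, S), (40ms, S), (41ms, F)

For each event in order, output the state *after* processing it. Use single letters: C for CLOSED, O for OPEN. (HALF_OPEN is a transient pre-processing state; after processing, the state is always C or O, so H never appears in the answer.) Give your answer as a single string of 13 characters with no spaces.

Answer: CCCCOOOCCOOOO

Derivation:
State after each event:
  event#1 t=0ms outcome=S: state=CLOSED
  event#2 t=4ms outcome=F: state=CLOSED
  event#3 t=7ms outcome=S: state=CLOSED
  event#4 t=11ms outcome=F: state=CLOSED
  event#5 t=13ms outcome=F: state=OPEN
  event#6 t=17ms outcome=S: state=OPEN
  event#7 t=21ms outcome=F: state=OPEN
  event#8 t=25ms outcome=S: state=CLOSED
  event#9 t=28ms outcome=F: state=CLOSED
  event#10 t=32ms outcome=F: state=OPEN
  event#11 t=36ms outcome=S: state=OPEN
  event#12 t=40ms outcome=S: state=OPEN
  event#13 t=41ms outcome=F: state=OPEN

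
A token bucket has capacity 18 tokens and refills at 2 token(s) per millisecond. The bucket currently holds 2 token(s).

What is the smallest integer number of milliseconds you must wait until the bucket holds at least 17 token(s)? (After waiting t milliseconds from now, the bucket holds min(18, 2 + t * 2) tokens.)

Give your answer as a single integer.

Need 2 + t * 2 >= 17, so t >= 15/2.
Smallest integer t = ceil(15/2) = 8.

Answer: 8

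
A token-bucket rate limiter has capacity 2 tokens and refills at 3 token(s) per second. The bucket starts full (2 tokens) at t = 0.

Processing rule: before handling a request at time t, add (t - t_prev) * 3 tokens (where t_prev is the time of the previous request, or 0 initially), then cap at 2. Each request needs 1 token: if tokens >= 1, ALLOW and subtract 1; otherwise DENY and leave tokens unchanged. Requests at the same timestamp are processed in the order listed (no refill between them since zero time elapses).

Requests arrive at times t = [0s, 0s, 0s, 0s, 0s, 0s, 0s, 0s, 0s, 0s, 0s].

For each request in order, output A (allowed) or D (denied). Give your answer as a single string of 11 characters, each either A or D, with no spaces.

Answer: AADDDDDDDDD

Derivation:
Simulating step by step:
  req#1 t=0s: ALLOW
  req#2 t=0s: ALLOW
  req#3 t=0s: DENY
  req#4 t=0s: DENY
  req#5 t=0s: DENY
  req#6 t=0s: DENY
  req#7 t=0s: DENY
  req#8 t=0s: DENY
  req#9 t=0s: DENY
  req#10 t=0s: DENY
  req#11 t=0s: DENY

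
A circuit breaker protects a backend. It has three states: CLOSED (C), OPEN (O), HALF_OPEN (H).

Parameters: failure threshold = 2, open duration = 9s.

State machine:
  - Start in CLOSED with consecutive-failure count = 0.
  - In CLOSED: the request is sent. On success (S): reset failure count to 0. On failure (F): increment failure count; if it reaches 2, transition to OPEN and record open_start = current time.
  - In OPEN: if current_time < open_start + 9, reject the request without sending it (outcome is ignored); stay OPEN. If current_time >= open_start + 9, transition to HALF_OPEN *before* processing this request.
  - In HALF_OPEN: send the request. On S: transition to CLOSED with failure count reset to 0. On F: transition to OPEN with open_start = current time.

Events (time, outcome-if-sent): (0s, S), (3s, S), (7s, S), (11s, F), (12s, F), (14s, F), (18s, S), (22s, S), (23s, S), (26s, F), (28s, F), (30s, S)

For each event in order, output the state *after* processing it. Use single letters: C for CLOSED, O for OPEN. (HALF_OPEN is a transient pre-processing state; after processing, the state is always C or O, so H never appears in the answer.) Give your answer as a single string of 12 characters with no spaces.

State after each event:
  event#1 t=0s outcome=S: state=CLOSED
  event#2 t=3s outcome=S: state=CLOSED
  event#3 t=7s outcome=S: state=CLOSED
  event#4 t=11s outcome=F: state=CLOSED
  event#5 t=12s outcome=F: state=OPEN
  event#6 t=14s outcome=F: state=OPEN
  event#7 t=18s outcome=S: state=OPEN
  event#8 t=22s outcome=S: state=CLOSED
  event#9 t=23s outcome=S: state=CLOSED
  event#10 t=26s outcome=F: state=CLOSED
  event#11 t=28s outcome=F: state=OPEN
  event#12 t=30s outcome=S: state=OPEN

Answer: CCCCOOOCCCOO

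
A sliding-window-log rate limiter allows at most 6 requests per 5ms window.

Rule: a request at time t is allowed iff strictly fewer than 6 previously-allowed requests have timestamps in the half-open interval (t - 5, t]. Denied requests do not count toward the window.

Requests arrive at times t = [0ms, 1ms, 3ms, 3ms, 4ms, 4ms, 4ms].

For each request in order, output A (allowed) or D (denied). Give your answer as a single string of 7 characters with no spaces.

Answer: AAAAAAD

Derivation:
Tracking allowed requests in the window:
  req#1 t=0ms: ALLOW
  req#2 t=1ms: ALLOW
  req#3 t=3ms: ALLOW
  req#4 t=3ms: ALLOW
  req#5 t=4ms: ALLOW
  req#6 t=4ms: ALLOW
  req#7 t=4ms: DENY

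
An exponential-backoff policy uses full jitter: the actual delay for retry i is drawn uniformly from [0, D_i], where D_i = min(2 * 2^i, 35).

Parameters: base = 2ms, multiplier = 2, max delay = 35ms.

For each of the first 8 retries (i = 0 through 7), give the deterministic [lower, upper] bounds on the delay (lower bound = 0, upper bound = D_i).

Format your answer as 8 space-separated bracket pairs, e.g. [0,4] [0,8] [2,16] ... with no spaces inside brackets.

Answer: [0,2] [0,4] [0,8] [0,16] [0,32] [0,35] [0,35] [0,35]

Derivation:
Computing bounds per retry:
  i=0: D_i=min(2*2^0,35)=2, bounds=[0,2]
  i=1: D_i=min(2*2^1,35)=4, bounds=[0,4]
  i=2: D_i=min(2*2^2,35)=8, bounds=[0,8]
  i=3: D_i=min(2*2^3,35)=16, bounds=[0,16]
  i=4: D_i=min(2*2^4,35)=32, bounds=[0,32]
  i=5: D_i=min(2*2^5,35)=35, bounds=[0,35]
  i=6: D_i=min(2*2^6,35)=35, bounds=[0,35]
  i=7: D_i=min(2*2^7,35)=35, bounds=[0,35]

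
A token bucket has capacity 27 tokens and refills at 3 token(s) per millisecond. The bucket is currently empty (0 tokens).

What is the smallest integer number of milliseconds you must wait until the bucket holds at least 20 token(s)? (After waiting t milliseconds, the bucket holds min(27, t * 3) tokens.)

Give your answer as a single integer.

Need t * 3 >= 20, so t >= 20/3.
Smallest integer t = ceil(20/3) = 7.

Answer: 7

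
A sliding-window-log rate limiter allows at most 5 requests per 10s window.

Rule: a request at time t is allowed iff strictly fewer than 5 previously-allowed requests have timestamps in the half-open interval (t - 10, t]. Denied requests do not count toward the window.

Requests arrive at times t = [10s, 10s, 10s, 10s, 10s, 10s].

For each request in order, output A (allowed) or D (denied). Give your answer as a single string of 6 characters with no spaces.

Answer: AAAAAD

Derivation:
Tracking allowed requests in the window:
  req#1 t=10s: ALLOW
  req#2 t=10s: ALLOW
  req#3 t=10s: ALLOW
  req#4 t=10s: ALLOW
  req#5 t=10s: ALLOW
  req#6 t=10s: DENY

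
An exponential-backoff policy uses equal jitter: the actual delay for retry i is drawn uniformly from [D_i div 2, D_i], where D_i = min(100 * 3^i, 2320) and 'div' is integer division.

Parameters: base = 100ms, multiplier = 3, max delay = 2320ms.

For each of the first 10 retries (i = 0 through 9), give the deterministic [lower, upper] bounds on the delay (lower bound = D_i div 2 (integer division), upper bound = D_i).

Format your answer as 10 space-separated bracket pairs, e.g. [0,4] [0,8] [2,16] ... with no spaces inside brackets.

Computing bounds per retry:
  i=0: D_i=min(100*3^0,2320)=100, bounds=[50,100]
  i=1: D_i=min(100*3^1,2320)=300, bounds=[150,300]
  i=2: D_i=min(100*3^2,2320)=900, bounds=[450,900]
  i=3: D_i=min(100*3^3,2320)=2320, bounds=[1160,2320]
  i=4: D_i=min(100*3^4,2320)=2320, bounds=[1160,2320]
  i=5: D_i=min(100*3^5,2320)=2320, bounds=[1160,2320]
  i=6: D_i=min(100*3^6,2320)=2320, bounds=[1160,2320]
  i=7: D_i=min(100*3^7,2320)=2320, bounds=[1160,2320]
  i=8: D_i=min(100*3^8,2320)=2320, bounds=[1160,2320]
  i=9: D_i=min(100*3^9,2320)=2320, bounds=[1160,2320]

Answer: [50,100] [150,300] [450,900] [1160,2320] [1160,2320] [1160,2320] [1160,2320] [1160,2320] [1160,2320] [1160,2320]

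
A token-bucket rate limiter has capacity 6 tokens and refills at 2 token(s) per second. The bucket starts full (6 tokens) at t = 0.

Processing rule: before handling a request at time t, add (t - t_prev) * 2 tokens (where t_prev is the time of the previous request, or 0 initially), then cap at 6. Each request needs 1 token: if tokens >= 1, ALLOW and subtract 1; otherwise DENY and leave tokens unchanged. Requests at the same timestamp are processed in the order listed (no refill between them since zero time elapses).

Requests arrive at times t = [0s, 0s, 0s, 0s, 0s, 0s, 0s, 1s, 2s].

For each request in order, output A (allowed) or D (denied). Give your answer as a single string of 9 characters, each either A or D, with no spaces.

Answer: AAAAAADAA

Derivation:
Simulating step by step:
  req#1 t=0s: ALLOW
  req#2 t=0s: ALLOW
  req#3 t=0s: ALLOW
  req#4 t=0s: ALLOW
  req#5 t=0s: ALLOW
  req#6 t=0s: ALLOW
  req#7 t=0s: DENY
  req#8 t=1s: ALLOW
  req#9 t=2s: ALLOW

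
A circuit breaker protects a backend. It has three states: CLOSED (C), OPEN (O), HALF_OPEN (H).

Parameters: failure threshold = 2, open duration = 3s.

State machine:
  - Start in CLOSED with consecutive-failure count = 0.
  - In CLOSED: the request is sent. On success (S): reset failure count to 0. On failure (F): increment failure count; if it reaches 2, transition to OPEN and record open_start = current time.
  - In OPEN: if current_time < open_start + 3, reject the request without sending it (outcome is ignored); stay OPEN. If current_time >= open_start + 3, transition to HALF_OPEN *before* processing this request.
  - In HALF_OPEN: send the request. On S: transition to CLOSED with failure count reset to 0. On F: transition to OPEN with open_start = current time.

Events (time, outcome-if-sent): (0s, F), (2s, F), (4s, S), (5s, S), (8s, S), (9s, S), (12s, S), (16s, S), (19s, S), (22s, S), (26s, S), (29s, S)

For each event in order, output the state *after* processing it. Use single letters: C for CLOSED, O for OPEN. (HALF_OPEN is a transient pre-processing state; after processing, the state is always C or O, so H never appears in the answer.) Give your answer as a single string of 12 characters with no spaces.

State after each event:
  event#1 t=0s outcome=F: state=CLOSED
  event#2 t=2s outcome=F: state=OPEN
  event#3 t=4s outcome=S: state=OPEN
  event#4 t=5s outcome=S: state=CLOSED
  event#5 t=8s outcome=S: state=CLOSED
  event#6 t=9s outcome=S: state=CLOSED
  event#7 t=12s outcome=S: state=CLOSED
  event#8 t=16s outcome=S: state=CLOSED
  event#9 t=19s outcome=S: state=CLOSED
  event#10 t=22s outcome=S: state=CLOSED
  event#11 t=26s outcome=S: state=CLOSED
  event#12 t=29s outcome=S: state=CLOSED

Answer: COOCCCCCCCCC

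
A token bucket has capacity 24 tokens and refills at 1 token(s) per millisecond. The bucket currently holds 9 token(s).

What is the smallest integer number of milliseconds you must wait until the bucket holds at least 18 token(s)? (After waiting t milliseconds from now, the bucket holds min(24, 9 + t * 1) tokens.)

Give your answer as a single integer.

Need 9 + t * 1 >= 18, so t >= 9/1.
Smallest integer t = ceil(9/1) = 9.

Answer: 9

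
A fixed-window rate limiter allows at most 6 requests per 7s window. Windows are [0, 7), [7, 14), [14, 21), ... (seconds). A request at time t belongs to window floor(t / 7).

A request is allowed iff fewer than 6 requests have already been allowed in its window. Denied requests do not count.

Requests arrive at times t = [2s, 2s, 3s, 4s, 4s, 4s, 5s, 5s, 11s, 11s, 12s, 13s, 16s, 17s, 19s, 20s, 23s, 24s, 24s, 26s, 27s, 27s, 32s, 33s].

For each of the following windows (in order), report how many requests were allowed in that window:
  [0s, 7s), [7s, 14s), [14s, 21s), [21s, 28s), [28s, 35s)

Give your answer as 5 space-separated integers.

Processing requests:
  req#1 t=2s (window 0): ALLOW
  req#2 t=2s (window 0): ALLOW
  req#3 t=3s (window 0): ALLOW
  req#4 t=4s (window 0): ALLOW
  req#5 t=4s (window 0): ALLOW
  req#6 t=4s (window 0): ALLOW
  req#7 t=5s (window 0): DENY
  req#8 t=5s (window 0): DENY
  req#9 t=11s (window 1): ALLOW
  req#10 t=11s (window 1): ALLOW
  req#11 t=12s (window 1): ALLOW
  req#12 t=13s (window 1): ALLOW
  req#13 t=16s (window 2): ALLOW
  req#14 t=17s (window 2): ALLOW
  req#15 t=19s (window 2): ALLOW
  req#16 t=20s (window 2): ALLOW
  req#17 t=23s (window 3): ALLOW
  req#18 t=24s (window 3): ALLOW
  req#19 t=24s (window 3): ALLOW
  req#20 t=26s (window 3): ALLOW
  req#21 t=27s (window 3): ALLOW
  req#22 t=27s (window 3): ALLOW
  req#23 t=32s (window 4): ALLOW
  req#24 t=33s (window 4): ALLOW

Allowed counts by window: 6 4 4 6 2

Answer: 6 4 4 6 2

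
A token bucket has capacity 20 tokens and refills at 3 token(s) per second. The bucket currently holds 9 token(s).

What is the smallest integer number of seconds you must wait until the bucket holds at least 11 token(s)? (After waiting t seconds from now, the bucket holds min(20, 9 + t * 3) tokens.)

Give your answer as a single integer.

Answer: 1

Derivation:
Need 9 + t * 3 >= 11, so t >= 2/3.
Smallest integer t = ceil(2/3) = 1.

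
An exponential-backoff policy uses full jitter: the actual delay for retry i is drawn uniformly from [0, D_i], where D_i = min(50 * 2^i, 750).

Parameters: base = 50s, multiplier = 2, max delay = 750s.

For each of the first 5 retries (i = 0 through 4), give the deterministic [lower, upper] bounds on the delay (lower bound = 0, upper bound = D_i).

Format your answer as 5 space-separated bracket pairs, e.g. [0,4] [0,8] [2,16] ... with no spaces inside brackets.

Computing bounds per retry:
  i=0: D_i=min(50*2^0,750)=50, bounds=[0,50]
  i=1: D_i=min(50*2^1,750)=100, bounds=[0,100]
  i=2: D_i=min(50*2^2,750)=200, bounds=[0,200]
  i=3: D_i=min(50*2^3,750)=400, bounds=[0,400]
  i=4: D_i=min(50*2^4,750)=750, bounds=[0,750]

Answer: [0,50] [0,100] [0,200] [0,400] [0,750]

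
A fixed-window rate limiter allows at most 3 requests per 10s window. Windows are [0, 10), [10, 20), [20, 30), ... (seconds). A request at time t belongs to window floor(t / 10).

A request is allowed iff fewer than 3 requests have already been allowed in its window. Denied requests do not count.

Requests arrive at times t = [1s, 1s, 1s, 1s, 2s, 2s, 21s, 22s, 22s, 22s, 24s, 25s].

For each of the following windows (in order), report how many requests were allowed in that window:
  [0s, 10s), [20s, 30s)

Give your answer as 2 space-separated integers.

Processing requests:
  req#1 t=1s (window 0): ALLOW
  req#2 t=1s (window 0): ALLOW
  req#3 t=1s (window 0): ALLOW
  req#4 t=1s (window 0): DENY
  req#5 t=2s (window 0): DENY
  req#6 t=2s (window 0): DENY
  req#7 t=21s (window 2): ALLOW
  req#8 t=22s (window 2): ALLOW
  req#9 t=22s (window 2): ALLOW
  req#10 t=22s (window 2): DENY
  req#11 t=24s (window 2): DENY
  req#12 t=25s (window 2): DENY

Allowed counts by window: 3 3

Answer: 3 3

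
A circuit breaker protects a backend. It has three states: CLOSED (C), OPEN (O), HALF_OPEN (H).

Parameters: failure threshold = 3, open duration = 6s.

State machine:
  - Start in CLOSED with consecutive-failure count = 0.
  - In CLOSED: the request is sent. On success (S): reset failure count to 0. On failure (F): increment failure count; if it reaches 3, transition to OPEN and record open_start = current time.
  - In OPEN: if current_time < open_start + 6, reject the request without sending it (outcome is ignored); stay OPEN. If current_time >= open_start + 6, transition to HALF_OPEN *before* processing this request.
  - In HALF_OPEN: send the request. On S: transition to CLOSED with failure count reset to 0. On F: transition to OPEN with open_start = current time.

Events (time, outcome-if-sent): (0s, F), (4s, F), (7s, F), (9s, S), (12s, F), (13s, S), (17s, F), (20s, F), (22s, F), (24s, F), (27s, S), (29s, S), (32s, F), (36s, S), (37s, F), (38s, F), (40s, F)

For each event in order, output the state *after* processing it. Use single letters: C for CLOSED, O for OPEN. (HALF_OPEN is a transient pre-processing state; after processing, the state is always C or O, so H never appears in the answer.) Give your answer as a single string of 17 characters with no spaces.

Answer: CCOOOCCCOOOCCCCCO

Derivation:
State after each event:
  event#1 t=0s outcome=F: state=CLOSED
  event#2 t=4s outcome=F: state=CLOSED
  event#3 t=7s outcome=F: state=OPEN
  event#4 t=9s outcome=S: state=OPEN
  event#5 t=12s outcome=F: state=OPEN
  event#6 t=13s outcome=S: state=CLOSED
  event#7 t=17s outcome=F: state=CLOSED
  event#8 t=20s outcome=F: state=CLOSED
  event#9 t=22s outcome=F: state=OPEN
  event#10 t=24s outcome=F: state=OPEN
  event#11 t=27s outcome=S: state=OPEN
  event#12 t=29s outcome=S: state=CLOSED
  event#13 t=32s outcome=F: state=CLOSED
  event#14 t=36s outcome=S: state=CLOSED
  event#15 t=37s outcome=F: state=CLOSED
  event#16 t=38s outcome=F: state=CLOSED
  event#17 t=40s outcome=F: state=OPEN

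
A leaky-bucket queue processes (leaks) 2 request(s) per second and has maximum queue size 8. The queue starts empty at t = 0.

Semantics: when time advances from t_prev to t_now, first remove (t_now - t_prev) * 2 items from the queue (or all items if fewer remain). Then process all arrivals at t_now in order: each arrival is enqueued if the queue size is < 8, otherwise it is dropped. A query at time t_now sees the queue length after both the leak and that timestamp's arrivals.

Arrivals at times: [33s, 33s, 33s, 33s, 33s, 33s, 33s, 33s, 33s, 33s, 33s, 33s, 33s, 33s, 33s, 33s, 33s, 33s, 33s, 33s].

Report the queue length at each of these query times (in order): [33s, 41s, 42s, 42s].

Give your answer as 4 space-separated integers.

Answer: 8 0 0 0

Derivation:
Queue lengths at query times:
  query t=33s: backlog = 8
  query t=41s: backlog = 0
  query t=42s: backlog = 0
  query t=42s: backlog = 0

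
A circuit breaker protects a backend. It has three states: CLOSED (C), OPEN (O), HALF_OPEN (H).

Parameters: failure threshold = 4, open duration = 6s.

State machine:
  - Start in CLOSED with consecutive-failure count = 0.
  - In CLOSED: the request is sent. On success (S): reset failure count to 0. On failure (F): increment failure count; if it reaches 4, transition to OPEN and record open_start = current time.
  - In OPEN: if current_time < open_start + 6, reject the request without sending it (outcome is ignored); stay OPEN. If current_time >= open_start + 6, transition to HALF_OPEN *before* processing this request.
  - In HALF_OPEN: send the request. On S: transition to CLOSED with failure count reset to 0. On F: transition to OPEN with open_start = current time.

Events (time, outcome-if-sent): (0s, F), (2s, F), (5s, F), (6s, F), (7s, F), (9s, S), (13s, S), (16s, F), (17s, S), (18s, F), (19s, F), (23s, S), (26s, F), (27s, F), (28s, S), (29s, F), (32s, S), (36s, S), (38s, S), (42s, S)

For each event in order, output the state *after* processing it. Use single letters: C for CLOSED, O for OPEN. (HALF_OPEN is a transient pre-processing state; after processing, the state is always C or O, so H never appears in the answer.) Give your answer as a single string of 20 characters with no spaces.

Answer: CCCOOOCCCCCCCCCCCCCC

Derivation:
State after each event:
  event#1 t=0s outcome=F: state=CLOSED
  event#2 t=2s outcome=F: state=CLOSED
  event#3 t=5s outcome=F: state=CLOSED
  event#4 t=6s outcome=F: state=OPEN
  event#5 t=7s outcome=F: state=OPEN
  event#6 t=9s outcome=S: state=OPEN
  event#7 t=13s outcome=S: state=CLOSED
  event#8 t=16s outcome=F: state=CLOSED
  event#9 t=17s outcome=S: state=CLOSED
  event#10 t=18s outcome=F: state=CLOSED
  event#11 t=19s outcome=F: state=CLOSED
  event#12 t=23s outcome=S: state=CLOSED
  event#13 t=26s outcome=F: state=CLOSED
  event#14 t=27s outcome=F: state=CLOSED
  event#15 t=28s outcome=S: state=CLOSED
  event#16 t=29s outcome=F: state=CLOSED
  event#17 t=32s outcome=S: state=CLOSED
  event#18 t=36s outcome=S: state=CLOSED
  event#19 t=38s outcome=S: state=CLOSED
  event#20 t=42s outcome=S: state=CLOSED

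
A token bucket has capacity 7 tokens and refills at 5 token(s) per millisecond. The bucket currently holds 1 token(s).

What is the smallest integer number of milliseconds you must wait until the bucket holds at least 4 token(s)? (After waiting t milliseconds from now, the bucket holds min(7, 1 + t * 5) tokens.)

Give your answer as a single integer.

Answer: 1

Derivation:
Need 1 + t * 5 >= 4, so t >= 3/5.
Smallest integer t = ceil(3/5) = 1.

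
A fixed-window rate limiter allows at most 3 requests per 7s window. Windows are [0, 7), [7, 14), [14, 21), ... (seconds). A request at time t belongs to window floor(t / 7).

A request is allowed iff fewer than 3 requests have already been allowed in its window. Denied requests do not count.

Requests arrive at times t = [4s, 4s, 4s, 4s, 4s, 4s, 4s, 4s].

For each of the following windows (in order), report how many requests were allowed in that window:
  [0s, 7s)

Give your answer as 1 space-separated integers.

Answer: 3

Derivation:
Processing requests:
  req#1 t=4s (window 0): ALLOW
  req#2 t=4s (window 0): ALLOW
  req#3 t=4s (window 0): ALLOW
  req#4 t=4s (window 0): DENY
  req#5 t=4s (window 0): DENY
  req#6 t=4s (window 0): DENY
  req#7 t=4s (window 0): DENY
  req#8 t=4s (window 0): DENY

Allowed counts by window: 3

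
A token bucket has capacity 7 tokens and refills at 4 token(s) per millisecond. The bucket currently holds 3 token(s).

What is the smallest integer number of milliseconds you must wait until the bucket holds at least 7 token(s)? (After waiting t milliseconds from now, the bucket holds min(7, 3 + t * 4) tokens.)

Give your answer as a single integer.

Answer: 1

Derivation:
Need 3 + t * 4 >= 7, so t >= 4/4.
Smallest integer t = ceil(4/4) = 1.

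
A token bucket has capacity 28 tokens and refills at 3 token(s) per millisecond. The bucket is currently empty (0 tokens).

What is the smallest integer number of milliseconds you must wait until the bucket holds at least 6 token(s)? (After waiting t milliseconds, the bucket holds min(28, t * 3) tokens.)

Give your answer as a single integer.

Need t * 3 >= 6, so t >= 6/3.
Smallest integer t = ceil(6/3) = 2.

Answer: 2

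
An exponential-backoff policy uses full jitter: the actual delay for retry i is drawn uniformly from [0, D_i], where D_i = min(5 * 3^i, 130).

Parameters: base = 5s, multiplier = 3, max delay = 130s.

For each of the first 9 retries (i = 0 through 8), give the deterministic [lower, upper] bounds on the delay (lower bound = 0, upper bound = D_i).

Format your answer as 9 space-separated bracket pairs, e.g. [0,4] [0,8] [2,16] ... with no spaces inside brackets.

Answer: [0,5] [0,15] [0,45] [0,130] [0,130] [0,130] [0,130] [0,130] [0,130]

Derivation:
Computing bounds per retry:
  i=0: D_i=min(5*3^0,130)=5, bounds=[0,5]
  i=1: D_i=min(5*3^1,130)=15, bounds=[0,15]
  i=2: D_i=min(5*3^2,130)=45, bounds=[0,45]
  i=3: D_i=min(5*3^3,130)=130, bounds=[0,130]
  i=4: D_i=min(5*3^4,130)=130, bounds=[0,130]
  i=5: D_i=min(5*3^5,130)=130, bounds=[0,130]
  i=6: D_i=min(5*3^6,130)=130, bounds=[0,130]
  i=7: D_i=min(5*3^7,130)=130, bounds=[0,130]
  i=8: D_i=min(5*3^8,130)=130, bounds=[0,130]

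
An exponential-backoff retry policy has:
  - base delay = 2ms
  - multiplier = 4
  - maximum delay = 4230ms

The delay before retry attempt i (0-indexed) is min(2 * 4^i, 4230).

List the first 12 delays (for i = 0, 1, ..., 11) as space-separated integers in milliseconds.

Answer: 2 8 32 128 512 2048 4230 4230 4230 4230 4230 4230

Derivation:
Computing each delay:
  i=0: min(2*4^0, 4230) = 2
  i=1: min(2*4^1, 4230) = 8
  i=2: min(2*4^2, 4230) = 32
  i=3: min(2*4^3, 4230) = 128
  i=4: min(2*4^4, 4230) = 512
  i=5: min(2*4^5, 4230) = 2048
  i=6: min(2*4^6, 4230) = 4230
  i=7: min(2*4^7, 4230) = 4230
  i=8: min(2*4^8, 4230) = 4230
  i=9: min(2*4^9, 4230) = 4230
  i=10: min(2*4^10, 4230) = 4230
  i=11: min(2*4^11, 4230) = 4230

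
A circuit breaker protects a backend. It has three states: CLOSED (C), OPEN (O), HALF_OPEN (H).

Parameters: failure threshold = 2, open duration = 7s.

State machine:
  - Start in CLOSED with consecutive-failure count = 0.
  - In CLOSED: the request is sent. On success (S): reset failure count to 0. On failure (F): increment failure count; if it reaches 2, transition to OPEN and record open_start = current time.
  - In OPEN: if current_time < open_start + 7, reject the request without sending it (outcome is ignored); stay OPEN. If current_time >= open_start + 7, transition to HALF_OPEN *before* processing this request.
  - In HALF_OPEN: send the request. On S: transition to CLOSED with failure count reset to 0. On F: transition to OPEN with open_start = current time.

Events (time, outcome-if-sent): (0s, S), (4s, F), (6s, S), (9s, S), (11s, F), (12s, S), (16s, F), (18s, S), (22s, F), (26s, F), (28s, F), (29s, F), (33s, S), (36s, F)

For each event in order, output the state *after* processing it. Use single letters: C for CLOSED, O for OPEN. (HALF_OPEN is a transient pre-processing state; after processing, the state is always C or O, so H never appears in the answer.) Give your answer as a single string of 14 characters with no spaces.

State after each event:
  event#1 t=0s outcome=S: state=CLOSED
  event#2 t=4s outcome=F: state=CLOSED
  event#3 t=6s outcome=S: state=CLOSED
  event#4 t=9s outcome=S: state=CLOSED
  event#5 t=11s outcome=F: state=CLOSED
  event#6 t=12s outcome=S: state=CLOSED
  event#7 t=16s outcome=F: state=CLOSED
  event#8 t=18s outcome=S: state=CLOSED
  event#9 t=22s outcome=F: state=CLOSED
  event#10 t=26s outcome=F: state=OPEN
  event#11 t=28s outcome=F: state=OPEN
  event#12 t=29s outcome=F: state=OPEN
  event#13 t=33s outcome=S: state=CLOSED
  event#14 t=36s outcome=F: state=CLOSED

Answer: CCCCCCCCCOOOCC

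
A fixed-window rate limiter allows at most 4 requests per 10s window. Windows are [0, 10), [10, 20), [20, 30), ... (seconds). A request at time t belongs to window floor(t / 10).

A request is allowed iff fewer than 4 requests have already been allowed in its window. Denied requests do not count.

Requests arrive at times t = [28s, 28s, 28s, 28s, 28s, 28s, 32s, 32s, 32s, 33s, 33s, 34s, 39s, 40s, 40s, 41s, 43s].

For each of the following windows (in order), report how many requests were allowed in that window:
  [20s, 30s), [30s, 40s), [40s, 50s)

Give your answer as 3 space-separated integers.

Answer: 4 4 4

Derivation:
Processing requests:
  req#1 t=28s (window 2): ALLOW
  req#2 t=28s (window 2): ALLOW
  req#3 t=28s (window 2): ALLOW
  req#4 t=28s (window 2): ALLOW
  req#5 t=28s (window 2): DENY
  req#6 t=28s (window 2): DENY
  req#7 t=32s (window 3): ALLOW
  req#8 t=32s (window 3): ALLOW
  req#9 t=32s (window 3): ALLOW
  req#10 t=33s (window 3): ALLOW
  req#11 t=33s (window 3): DENY
  req#12 t=34s (window 3): DENY
  req#13 t=39s (window 3): DENY
  req#14 t=40s (window 4): ALLOW
  req#15 t=40s (window 4): ALLOW
  req#16 t=41s (window 4): ALLOW
  req#17 t=43s (window 4): ALLOW

Allowed counts by window: 4 4 4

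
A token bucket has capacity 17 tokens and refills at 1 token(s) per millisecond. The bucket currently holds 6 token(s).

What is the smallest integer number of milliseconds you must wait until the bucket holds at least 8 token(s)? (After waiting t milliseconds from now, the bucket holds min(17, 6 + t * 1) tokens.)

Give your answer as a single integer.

Answer: 2

Derivation:
Need 6 + t * 1 >= 8, so t >= 2/1.
Smallest integer t = ceil(2/1) = 2.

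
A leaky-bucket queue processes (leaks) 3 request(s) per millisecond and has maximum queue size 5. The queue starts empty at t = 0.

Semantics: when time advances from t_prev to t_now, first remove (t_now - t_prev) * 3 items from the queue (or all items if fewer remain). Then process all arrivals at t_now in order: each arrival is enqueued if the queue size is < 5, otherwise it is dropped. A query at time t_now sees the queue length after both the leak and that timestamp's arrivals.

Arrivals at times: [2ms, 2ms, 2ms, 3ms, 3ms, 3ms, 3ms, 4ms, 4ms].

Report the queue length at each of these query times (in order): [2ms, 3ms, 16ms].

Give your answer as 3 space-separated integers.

Answer: 3 4 0

Derivation:
Queue lengths at query times:
  query t=2ms: backlog = 3
  query t=3ms: backlog = 4
  query t=16ms: backlog = 0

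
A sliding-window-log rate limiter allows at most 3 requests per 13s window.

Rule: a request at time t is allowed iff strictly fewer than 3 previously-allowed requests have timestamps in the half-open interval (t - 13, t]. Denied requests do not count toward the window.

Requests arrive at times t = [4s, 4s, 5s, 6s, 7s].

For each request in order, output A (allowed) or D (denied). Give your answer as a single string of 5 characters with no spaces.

Answer: AAADD

Derivation:
Tracking allowed requests in the window:
  req#1 t=4s: ALLOW
  req#2 t=4s: ALLOW
  req#3 t=5s: ALLOW
  req#4 t=6s: DENY
  req#5 t=7s: DENY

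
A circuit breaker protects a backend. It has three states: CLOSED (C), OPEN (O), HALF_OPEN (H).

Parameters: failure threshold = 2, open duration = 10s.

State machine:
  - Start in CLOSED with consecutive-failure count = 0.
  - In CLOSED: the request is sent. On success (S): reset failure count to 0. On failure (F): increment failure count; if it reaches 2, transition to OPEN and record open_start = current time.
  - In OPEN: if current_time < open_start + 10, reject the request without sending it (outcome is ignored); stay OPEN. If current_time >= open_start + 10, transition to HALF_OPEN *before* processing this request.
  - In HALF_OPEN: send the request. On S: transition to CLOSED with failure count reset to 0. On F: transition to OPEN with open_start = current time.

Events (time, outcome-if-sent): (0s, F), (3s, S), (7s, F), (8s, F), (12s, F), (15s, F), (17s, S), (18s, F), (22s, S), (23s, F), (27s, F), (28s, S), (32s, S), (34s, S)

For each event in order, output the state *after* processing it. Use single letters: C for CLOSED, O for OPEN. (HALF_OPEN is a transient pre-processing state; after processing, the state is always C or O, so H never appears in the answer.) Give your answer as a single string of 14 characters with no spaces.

State after each event:
  event#1 t=0s outcome=F: state=CLOSED
  event#2 t=3s outcome=S: state=CLOSED
  event#3 t=7s outcome=F: state=CLOSED
  event#4 t=8s outcome=F: state=OPEN
  event#5 t=12s outcome=F: state=OPEN
  event#6 t=15s outcome=F: state=OPEN
  event#7 t=17s outcome=S: state=OPEN
  event#8 t=18s outcome=F: state=OPEN
  event#9 t=22s outcome=S: state=OPEN
  event#10 t=23s outcome=F: state=OPEN
  event#11 t=27s outcome=F: state=OPEN
  event#12 t=28s outcome=S: state=CLOSED
  event#13 t=32s outcome=S: state=CLOSED
  event#14 t=34s outcome=S: state=CLOSED

Answer: CCCOOOOOOOOCCC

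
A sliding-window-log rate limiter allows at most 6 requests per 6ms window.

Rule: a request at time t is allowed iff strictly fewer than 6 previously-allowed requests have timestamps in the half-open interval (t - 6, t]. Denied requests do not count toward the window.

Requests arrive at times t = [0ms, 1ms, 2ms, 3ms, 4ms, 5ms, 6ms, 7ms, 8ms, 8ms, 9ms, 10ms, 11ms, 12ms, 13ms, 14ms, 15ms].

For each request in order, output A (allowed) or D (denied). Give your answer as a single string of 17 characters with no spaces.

Answer: AAAAAAAAADAAAAAAA

Derivation:
Tracking allowed requests in the window:
  req#1 t=0ms: ALLOW
  req#2 t=1ms: ALLOW
  req#3 t=2ms: ALLOW
  req#4 t=3ms: ALLOW
  req#5 t=4ms: ALLOW
  req#6 t=5ms: ALLOW
  req#7 t=6ms: ALLOW
  req#8 t=7ms: ALLOW
  req#9 t=8ms: ALLOW
  req#10 t=8ms: DENY
  req#11 t=9ms: ALLOW
  req#12 t=10ms: ALLOW
  req#13 t=11ms: ALLOW
  req#14 t=12ms: ALLOW
  req#15 t=13ms: ALLOW
  req#16 t=14ms: ALLOW
  req#17 t=15ms: ALLOW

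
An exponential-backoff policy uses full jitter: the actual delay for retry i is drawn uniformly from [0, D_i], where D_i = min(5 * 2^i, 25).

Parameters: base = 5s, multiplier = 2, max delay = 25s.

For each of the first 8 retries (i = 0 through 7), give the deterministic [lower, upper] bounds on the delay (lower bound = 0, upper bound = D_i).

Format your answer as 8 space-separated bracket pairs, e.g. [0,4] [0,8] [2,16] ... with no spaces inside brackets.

Answer: [0,5] [0,10] [0,20] [0,25] [0,25] [0,25] [0,25] [0,25]

Derivation:
Computing bounds per retry:
  i=0: D_i=min(5*2^0,25)=5, bounds=[0,5]
  i=1: D_i=min(5*2^1,25)=10, bounds=[0,10]
  i=2: D_i=min(5*2^2,25)=20, bounds=[0,20]
  i=3: D_i=min(5*2^3,25)=25, bounds=[0,25]
  i=4: D_i=min(5*2^4,25)=25, bounds=[0,25]
  i=5: D_i=min(5*2^5,25)=25, bounds=[0,25]
  i=6: D_i=min(5*2^6,25)=25, bounds=[0,25]
  i=7: D_i=min(5*2^7,25)=25, bounds=[0,25]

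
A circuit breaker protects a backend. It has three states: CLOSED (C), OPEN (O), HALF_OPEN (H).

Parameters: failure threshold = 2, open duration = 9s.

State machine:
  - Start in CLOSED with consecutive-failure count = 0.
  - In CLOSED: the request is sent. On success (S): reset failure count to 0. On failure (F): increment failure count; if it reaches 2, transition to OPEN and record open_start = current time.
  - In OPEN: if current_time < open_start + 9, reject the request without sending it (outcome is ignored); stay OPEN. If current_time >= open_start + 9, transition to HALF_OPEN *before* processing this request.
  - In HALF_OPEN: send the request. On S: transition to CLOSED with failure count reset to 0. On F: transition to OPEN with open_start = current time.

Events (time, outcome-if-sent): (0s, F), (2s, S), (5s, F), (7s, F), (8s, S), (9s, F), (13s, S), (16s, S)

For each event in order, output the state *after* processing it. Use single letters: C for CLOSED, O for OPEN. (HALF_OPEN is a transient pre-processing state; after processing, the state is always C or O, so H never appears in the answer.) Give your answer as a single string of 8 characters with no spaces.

Answer: CCCOOOOC

Derivation:
State after each event:
  event#1 t=0s outcome=F: state=CLOSED
  event#2 t=2s outcome=S: state=CLOSED
  event#3 t=5s outcome=F: state=CLOSED
  event#4 t=7s outcome=F: state=OPEN
  event#5 t=8s outcome=S: state=OPEN
  event#6 t=9s outcome=F: state=OPEN
  event#7 t=13s outcome=S: state=OPEN
  event#8 t=16s outcome=S: state=CLOSED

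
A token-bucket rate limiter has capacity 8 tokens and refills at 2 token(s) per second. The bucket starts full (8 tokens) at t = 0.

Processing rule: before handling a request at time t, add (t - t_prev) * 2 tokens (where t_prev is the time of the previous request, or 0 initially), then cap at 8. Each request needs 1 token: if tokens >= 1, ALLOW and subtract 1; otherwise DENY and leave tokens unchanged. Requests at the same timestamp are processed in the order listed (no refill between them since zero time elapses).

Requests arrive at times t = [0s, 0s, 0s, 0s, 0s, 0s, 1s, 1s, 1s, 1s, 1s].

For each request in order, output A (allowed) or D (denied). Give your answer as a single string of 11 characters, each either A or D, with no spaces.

Simulating step by step:
  req#1 t=0s: ALLOW
  req#2 t=0s: ALLOW
  req#3 t=0s: ALLOW
  req#4 t=0s: ALLOW
  req#5 t=0s: ALLOW
  req#6 t=0s: ALLOW
  req#7 t=1s: ALLOW
  req#8 t=1s: ALLOW
  req#9 t=1s: ALLOW
  req#10 t=1s: ALLOW
  req#11 t=1s: DENY

Answer: AAAAAAAAAAD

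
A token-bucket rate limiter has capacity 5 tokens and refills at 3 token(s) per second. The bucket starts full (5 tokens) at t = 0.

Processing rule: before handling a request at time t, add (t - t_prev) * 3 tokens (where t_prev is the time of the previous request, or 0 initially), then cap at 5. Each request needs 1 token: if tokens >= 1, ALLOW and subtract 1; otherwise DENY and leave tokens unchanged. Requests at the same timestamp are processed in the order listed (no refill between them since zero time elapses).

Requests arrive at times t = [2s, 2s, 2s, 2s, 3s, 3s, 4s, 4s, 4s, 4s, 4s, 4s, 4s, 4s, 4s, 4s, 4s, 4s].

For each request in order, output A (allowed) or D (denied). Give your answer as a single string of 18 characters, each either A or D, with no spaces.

Simulating step by step:
  req#1 t=2s: ALLOW
  req#2 t=2s: ALLOW
  req#3 t=2s: ALLOW
  req#4 t=2s: ALLOW
  req#5 t=3s: ALLOW
  req#6 t=3s: ALLOW
  req#7 t=4s: ALLOW
  req#8 t=4s: ALLOW
  req#9 t=4s: ALLOW
  req#10 t=4s: ALLOW
  req#11 t=4s: ALLOW
  req#12 t=4s: DENY
  req#13 t=4s: DENY
  req#14 t=4s: DENY
  req#15 t=4s: DENY
  req#16 t=4s: DENY
  req#17 t=4s: DENY
  req#18 t=4s: DENY

Answer: AAAAAAAAAAADDDDDDD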